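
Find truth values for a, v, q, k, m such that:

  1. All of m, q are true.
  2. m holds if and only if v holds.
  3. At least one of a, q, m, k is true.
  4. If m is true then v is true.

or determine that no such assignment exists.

a = False, v = True, q = True, k = False, m = True

  (1) {m, q}: all 2 true ✓
  (2) m=T, v=T — same ✓
  (3) {a, q, m, k}: 2 true — at least one ✓
  (4) m=T ⇒ v: T ✓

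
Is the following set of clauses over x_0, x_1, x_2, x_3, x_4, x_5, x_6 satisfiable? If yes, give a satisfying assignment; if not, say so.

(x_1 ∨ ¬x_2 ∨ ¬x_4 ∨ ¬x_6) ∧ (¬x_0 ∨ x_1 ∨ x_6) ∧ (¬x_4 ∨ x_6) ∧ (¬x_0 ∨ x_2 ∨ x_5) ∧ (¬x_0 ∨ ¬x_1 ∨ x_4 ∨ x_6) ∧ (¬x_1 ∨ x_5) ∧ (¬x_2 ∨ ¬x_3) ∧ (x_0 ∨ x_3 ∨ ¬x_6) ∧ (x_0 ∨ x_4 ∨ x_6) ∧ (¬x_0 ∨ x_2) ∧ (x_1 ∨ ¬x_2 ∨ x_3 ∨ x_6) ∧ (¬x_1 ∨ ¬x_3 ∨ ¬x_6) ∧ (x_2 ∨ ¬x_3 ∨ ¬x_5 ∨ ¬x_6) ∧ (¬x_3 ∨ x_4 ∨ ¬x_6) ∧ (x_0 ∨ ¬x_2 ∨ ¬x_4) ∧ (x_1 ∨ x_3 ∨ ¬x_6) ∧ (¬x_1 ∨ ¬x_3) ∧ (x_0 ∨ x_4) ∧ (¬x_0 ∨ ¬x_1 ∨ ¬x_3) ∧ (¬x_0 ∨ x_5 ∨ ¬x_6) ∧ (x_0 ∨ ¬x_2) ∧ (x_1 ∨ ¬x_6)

Set x_0 = True.
  then (¬x_0 ∨ x_2) forces x_2 = True.
  then (¬x_2 ∨ ¬x_3) forces x_3 = False.
Try x_1 = False:
  (¬x_0 ∨ x_1 ∨ x_6) forces x_6 = True.
  clause (x_1 ∨ x_3 ∨ ¬x_6) is falsified — backtrack.
So x_1 = True.
  then (¬x_1 ∨ x_5) forces x_5 = True.
Set x_4 = True.
  then (¬x_4 ∨ x_6) forces x_6 = True.
All clauses satisfied.

x_0=T, x_1=T, x_2=T, x_3=F, x_4=T, x_5=T, x_6=T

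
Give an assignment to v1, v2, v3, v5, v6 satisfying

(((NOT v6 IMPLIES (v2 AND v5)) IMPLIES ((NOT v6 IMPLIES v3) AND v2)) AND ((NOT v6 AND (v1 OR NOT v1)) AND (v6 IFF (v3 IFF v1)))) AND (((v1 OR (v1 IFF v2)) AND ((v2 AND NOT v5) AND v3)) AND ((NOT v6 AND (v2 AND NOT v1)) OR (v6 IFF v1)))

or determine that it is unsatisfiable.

Unsatisfiable

Case v6 = True: the conjunct NOT v6 is False.
Case v6 = False: the formula simplifies to (((v2 AND v5) IMPLIES (v3 AND v2)) AND ((v1 OR NOT v1) AND NOT ((v3 IFF v1)))) AND (((v1 OR (v1 IFF v2)) AND ((v2 AND NOT v5) AND v3)) AND ((v2 AND NOT v1) OR NOT v1)).
  v1 = True: the conjunct (v2 AND NOT v1) OR NOT v1 becomes (v2 AND False) OR NOT True = False.
  v1 = False: simplifies to (((v2 AND v5) IMPLIES (v3 AND v2)) AND NOT (NOT v3)) AND (NOT v2 AND ((v2 AND NOT v5) AND v3)).
    v2 = True: the conjunct NOT v2 is False.
    v2 = False: the conjunct v2 is False.
Both cases fail — unsatisfiable.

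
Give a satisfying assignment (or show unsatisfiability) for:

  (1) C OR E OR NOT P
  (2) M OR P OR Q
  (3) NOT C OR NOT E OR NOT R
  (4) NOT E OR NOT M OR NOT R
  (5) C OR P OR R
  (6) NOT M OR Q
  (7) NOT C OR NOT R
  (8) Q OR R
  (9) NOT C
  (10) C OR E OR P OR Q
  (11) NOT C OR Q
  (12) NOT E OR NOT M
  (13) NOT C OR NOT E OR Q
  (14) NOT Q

E = True; Q = False; C = False; P = True; M = False; R = True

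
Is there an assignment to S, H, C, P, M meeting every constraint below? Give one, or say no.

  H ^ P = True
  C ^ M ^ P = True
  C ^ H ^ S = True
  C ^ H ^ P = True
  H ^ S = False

Adding constraints 1, 3, 4, 5 mod 2: every variable appears an even number of times on the left, so the left side is 0.
But the right sides sum to 1 (mod 2). 0 ≠ 1 — the system is inconsistent.

UNSATISFIABLE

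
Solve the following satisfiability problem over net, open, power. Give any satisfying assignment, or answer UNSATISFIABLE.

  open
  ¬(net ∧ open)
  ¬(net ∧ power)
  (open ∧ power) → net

Unit clause (open) forces open = True.
In (¬net ∨ ¬open) only ¬net is left, so net = False.
In (net ∨ ¬open ∨ ¬power) only ¬power is left, so power = False.
Check each clause:
  (open): open holds.
  (net ∨ ¬open ∨ ¬power): ¬power holds.
  (¬net ∨ ¬power): ¬net holds.
  (¬net ∨ ¬open): ¬net holds.
All clauses satisfied.

net: False; open: True; power: False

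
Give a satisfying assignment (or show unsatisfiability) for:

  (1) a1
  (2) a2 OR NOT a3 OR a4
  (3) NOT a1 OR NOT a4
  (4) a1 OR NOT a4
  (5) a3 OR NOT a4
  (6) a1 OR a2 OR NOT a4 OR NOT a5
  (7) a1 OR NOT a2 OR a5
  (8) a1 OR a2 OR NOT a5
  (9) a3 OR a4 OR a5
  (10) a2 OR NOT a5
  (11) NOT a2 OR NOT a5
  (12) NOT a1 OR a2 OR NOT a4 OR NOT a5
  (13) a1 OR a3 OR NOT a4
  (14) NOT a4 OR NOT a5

Unit clause (a1) forces a1 = True.
In (NOT a1 OR NOT a4) only NOT a4 is left, so a4 = False.
Try a2 = False:
  (a2 OR NOT a3 OR a4) forces a3 = False.
  (a3 OR a4 OR a5) forces a5 = True.
  clause (a2 OR NOT a5) is falsified — backtrack.
So a2 = True.
  then (NOT a2 OR NOT a5) forces a5 = False.
  then (a3 OR a4 OR a5) forces a3 = True.
All clauses satisfied.

a1=T, a2=T, a3=T, a4=F, a5=F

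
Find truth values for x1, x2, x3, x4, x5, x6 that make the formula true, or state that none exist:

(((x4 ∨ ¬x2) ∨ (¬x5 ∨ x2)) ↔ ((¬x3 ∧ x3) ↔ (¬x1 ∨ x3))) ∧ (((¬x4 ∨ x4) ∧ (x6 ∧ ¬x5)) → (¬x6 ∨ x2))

x1 = True, x2 = True, x3 = False, x4 = False, x5 = False, x6 = True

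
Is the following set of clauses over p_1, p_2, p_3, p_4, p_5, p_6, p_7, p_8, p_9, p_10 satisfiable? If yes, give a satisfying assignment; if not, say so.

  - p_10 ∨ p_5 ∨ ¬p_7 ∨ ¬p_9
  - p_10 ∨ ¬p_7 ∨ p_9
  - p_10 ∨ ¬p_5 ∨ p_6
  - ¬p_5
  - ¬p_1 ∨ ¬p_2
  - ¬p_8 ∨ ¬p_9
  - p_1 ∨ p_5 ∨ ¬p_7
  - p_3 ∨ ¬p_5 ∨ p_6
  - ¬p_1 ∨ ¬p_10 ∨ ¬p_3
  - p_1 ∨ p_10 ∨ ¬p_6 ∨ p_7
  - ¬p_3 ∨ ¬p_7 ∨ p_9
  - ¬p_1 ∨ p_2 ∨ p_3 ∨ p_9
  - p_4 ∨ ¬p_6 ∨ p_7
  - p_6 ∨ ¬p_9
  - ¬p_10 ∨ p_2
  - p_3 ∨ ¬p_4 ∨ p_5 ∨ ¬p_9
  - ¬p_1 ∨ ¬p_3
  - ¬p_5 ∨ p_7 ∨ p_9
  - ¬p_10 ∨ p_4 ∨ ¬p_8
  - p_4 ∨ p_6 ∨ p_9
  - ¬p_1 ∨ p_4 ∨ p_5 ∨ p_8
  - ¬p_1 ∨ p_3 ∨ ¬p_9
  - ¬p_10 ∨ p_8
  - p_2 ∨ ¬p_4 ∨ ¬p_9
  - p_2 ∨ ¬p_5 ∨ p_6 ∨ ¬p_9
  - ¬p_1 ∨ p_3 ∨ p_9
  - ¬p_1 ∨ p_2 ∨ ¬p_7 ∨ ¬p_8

p_1: False; p_2: True; p_3: False; p_4: True; p_5: False; p_6: False; p_7: False; p_8: False; p_9: False; p_10: False

Unit clause (¬p_5) forces p_5 = False.
Try p_1 = True:
  (¬p_1 ∨ ¬p_2) forces p_2 = False.
  (¬p_10 ∨ p_2) forces p_10 = False.
  (¬p_1 ∨ ¬p_3) forces p_3 = False.
  (¬p_1 ∨ p_2 ∨ p_3 ∨ p_9) forces p_9 = True.
  clause (¬p_1 ∨ p_3 ∨ ¬p_9) is falsified — backtrack.
So p_1 = False.
  then (p_1 ∨ p_5 ∨ ¬p_7) forces p_7 = False.
Set p_2 = True.
Set p_3 = False.
Set p_4 = True.
  then (p_3 ∨ ¬p_4 ∨ p_5 ∨ ¬p_9) forces p_9 = False.
Set p_6 = False.
Set p_8 = False.
  then (¬p_10 ∨ p_8) forces p_10 = False.
All clauses satisfied.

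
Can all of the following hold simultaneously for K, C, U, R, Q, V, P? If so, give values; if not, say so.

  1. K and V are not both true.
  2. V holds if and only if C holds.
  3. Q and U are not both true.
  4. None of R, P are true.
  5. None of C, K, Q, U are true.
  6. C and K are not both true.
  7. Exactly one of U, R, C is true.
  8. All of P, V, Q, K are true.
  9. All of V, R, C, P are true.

Unsatisfiable — no assignment works.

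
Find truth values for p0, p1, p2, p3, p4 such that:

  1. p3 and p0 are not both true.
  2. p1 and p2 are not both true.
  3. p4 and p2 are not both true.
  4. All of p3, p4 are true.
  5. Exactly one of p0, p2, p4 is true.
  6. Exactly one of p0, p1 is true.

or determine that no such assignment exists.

p0 = False, p1 = True, p2 = False, p3 = True, p4 = True

  (1) p3=T, p0=F — not both ✓
  (2) p1=T, p2=F — not both ✓
  (3) p4=T, p2=F — not both ✓
  (4) {p3, p4}: all 2 true ✓
  (5) {p0, p2, p4}: 1 true — exactly one ✓
  (6) {p0, p1}: 1 true — exactly one ✓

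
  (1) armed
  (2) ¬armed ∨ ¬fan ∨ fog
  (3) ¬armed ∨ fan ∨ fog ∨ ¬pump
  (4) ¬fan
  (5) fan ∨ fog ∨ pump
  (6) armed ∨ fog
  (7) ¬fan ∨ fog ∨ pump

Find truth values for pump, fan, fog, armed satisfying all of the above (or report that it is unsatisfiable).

pump: False, fan: False, fog: True, armed: True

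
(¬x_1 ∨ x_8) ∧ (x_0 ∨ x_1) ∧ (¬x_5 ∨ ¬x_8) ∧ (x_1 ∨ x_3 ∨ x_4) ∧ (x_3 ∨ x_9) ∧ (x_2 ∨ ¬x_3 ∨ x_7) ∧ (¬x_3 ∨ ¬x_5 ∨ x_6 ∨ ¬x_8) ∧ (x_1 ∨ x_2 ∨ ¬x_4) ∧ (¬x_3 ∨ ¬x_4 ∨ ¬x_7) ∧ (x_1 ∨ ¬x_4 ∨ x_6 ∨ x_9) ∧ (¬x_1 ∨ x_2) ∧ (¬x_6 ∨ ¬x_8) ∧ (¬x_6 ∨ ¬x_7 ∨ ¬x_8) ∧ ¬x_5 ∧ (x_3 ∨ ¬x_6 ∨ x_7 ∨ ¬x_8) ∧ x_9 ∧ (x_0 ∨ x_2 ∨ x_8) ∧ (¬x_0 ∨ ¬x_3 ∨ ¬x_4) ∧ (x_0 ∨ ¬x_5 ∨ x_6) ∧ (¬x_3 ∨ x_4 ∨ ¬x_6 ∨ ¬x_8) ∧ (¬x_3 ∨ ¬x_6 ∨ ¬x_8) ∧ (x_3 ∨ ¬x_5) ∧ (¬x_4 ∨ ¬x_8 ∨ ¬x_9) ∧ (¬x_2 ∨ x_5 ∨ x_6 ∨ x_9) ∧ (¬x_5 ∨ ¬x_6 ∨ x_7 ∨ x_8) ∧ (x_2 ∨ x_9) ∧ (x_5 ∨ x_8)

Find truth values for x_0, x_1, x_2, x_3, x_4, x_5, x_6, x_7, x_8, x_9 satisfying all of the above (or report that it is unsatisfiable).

Unit clause (¬x_5) forces x_5 = False.
Unit clause (x_9) forces x_9 = True.
In (x_5 ∨ x_8) only x_8 is left, so x_8 = True.
In (¬x_6 ∨ ¬x_8) only ¬x_6 is left, so x_6 = False.
In (¬x_4 ∨ ¬x_8 ∨ ¬x_9) only ¬x_4 is left, so x_4 = False.
Set x_0 = True.
Set x_1 = False.
  then (x_1 ∨ x_3 ∨ x_4) forces x_3 = True.
Set x_2 = True.
Set x_7 = False.
All clauses satisfied.

x_0: True, x_1: False, x_2: True, x_3: True, x_4: False, x_5: False, x_6: False, x_7: False, x_8: True, x_9: True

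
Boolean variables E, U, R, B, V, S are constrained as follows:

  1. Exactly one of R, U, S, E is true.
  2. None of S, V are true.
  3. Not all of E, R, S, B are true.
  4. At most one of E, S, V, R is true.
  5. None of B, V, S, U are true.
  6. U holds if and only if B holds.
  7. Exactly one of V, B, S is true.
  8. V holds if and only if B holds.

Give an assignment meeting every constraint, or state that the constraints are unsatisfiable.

Case B = True:
  Constraint (5) is violated (B=T) — contradiction.
Case B = False:
  (2) forces S = False.
  (2) forces V = False.
  Constraint (7) is violated (V=F, B=F, S=F) — contradiction.
Both cases fail — unsatisfiable.

UNSATISFIABLE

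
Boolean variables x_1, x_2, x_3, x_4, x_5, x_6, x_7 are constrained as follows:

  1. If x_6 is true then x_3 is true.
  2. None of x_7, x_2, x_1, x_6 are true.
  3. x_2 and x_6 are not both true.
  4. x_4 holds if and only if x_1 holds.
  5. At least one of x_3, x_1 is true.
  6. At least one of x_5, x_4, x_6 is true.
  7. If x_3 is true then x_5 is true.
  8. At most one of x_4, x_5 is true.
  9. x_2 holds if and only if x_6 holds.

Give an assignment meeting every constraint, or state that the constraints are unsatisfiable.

x_1: False, x_2: False, x_3: True, x_4: False, x_5: True, x_6: False, x_7: False

  (1) x_6=F ⇒ x_3: vacuous ✓
  (2) {x_7, x_2, x_1, x_6}: 0 true — none ✓
  (3) x_2=F, x_6=F — not both ✓
  (4) x_4=F, x_1=F — same ✓
  (5) {x_3, x_1}: 1 true — at least one ✓
  (6) {x_5, x_4, x_6}: 1 true — at least one ✓
  (7) x_3=T ⇒ x_5: T ✓
  (8) {x_4, x_5}: 1 true — at most one ✓
  (9) x_2=F, x_6=F — same ✓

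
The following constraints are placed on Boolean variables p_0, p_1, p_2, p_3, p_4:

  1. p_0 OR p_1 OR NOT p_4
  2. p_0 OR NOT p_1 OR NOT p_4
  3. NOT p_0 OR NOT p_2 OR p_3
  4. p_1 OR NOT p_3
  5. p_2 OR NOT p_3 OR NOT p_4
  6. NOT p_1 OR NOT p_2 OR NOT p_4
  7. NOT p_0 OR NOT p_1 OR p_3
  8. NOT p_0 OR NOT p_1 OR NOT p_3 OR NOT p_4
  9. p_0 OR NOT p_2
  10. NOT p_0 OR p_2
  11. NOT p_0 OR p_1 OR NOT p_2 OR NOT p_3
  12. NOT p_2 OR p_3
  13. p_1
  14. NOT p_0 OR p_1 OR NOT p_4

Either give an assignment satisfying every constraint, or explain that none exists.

Unit clause (p_1) forces p_1 = True.
Set p_0 = False.
  then (p_0 OR NOT p_1 OR NOT p_4) forces p_4 = False.
  then (p_0 OR NOT p_2) forces p_2 = False.
Set p_3 = False.
All clauses satisfied.

p_0 = False, p_1 = True, p_2 = False, p_3 = False, p_4 = False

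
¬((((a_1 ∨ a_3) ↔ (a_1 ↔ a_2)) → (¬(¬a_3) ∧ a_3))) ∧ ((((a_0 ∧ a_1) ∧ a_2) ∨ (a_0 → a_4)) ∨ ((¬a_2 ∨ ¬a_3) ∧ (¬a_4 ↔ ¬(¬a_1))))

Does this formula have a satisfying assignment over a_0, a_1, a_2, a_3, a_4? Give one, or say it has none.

a_0 = True, a_1 = False, a_2 = True, a_3 = False, a_4 = True

  ¬((((a_1 ∨ a_3) ↔ (a_1 ↔ a_2)) → (¬(¬a_3) ∧ a_3))) = True
    ((a_1 ∨ a_3) ↔ (a_1 ↔ a_2)) → (¬(¬a_3) ∧ a_3) = False
      (a_1 ∨ a_3) ↔ (a_1 ↔ a_2) = True
        a_1 ∨ a_3 = False
        a_1 ↔ a_2 = False
      ¬(¬a_3) ∧ a_3 = False
        ¬(¬a_3) = False
          ¬a_3 = True
  (((a_0 ∧ a_1) ∧ a_2) ∨ (a_0 → a_4)) ∨ ((¬a_2 ∨ ¬a_3) ∧ (¬a_4 ↔ ¬(¬a_1))) = True
    ((a_0 ∧ a_1) ∧ a_2) ∨ (a_0 → a_4) = True
      (a_0 ∧ a_1) ∧ a_2 = False
        a_0 ∧ a_1 = False
      a_0 → a_4 = True
    (¬a_2 ∨ ¬a_3) ∧ (¬a_4 ↔ ¬(¬a_1)) = True
      ¬a_2 ∨ ¬a_3 = True
        ¬a_2 = False
        ¬a_3 = True
      ¬a_4 ↔ ¬(¬a_1) = True
        ¬a_4 = False
        ¬(¬a_1) = False
          ¬a_1 = True
Both conjuncts True, so the formula holds.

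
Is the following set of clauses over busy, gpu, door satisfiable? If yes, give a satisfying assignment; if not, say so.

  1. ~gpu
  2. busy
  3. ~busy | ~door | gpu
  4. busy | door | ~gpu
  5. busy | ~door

busy = True, gpu = False, door = False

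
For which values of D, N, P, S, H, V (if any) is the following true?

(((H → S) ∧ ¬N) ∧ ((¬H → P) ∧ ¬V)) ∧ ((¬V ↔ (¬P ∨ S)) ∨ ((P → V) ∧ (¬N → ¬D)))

D: True, N: False, P: True, S: True, H: True, V: False

  ((H → S) ∧ ¬N) ∧ ((¬H → P) ∧ ¬V) = True
    (H → S) ∧ ¬N = True
      H → S = True
      ¬N = True
    (¬H → P) ∧ ¬V = True
      ¬H → P = True
        ¬H = False
      ¬V = True
  (¬V ↔ (¬P ∨ S)) ∨ ((P → V) ∧ (¬N → ¬D)) = True
    ¬V ↔ (¬P ∨ S) = True
      ¬V = True
      ¬P ∨ S = True
        ¬P = False
    (P → V) ∧ (¬N → ¬D) = False
      P → V = False
      ¬N → ¬D = False
        ¬N = True
        ¬D = False
Both conjuncts True, so the formula holds.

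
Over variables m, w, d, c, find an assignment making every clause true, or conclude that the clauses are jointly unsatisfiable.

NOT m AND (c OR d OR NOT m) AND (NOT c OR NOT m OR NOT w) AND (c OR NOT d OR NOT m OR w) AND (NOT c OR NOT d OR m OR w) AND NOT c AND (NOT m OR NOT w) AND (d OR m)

m=F, w=F, d=T, c=F

Unit clause (NOT m) forces m = False.
Unit clause (NOT c) forces c = False.
In (d OR m) only d is left, so d = True.
Set w = False.
Check each clause:
  (NOT m): NOT m holds.
  (c OR d OR NOT m): d holds.
  (NOT c OR NOT m OR NOT w): NOT c holds.
  (c OR NOT d OR NOT m OR w): NOT m holds.
  (NOT c OR NOT d OR m OR w): NOT c holds.
  (NOT c): NOT c holds.
  (NOT m OR NOT w): NOT m holds.
  (d OR m): d holds.
All clauses satisfied.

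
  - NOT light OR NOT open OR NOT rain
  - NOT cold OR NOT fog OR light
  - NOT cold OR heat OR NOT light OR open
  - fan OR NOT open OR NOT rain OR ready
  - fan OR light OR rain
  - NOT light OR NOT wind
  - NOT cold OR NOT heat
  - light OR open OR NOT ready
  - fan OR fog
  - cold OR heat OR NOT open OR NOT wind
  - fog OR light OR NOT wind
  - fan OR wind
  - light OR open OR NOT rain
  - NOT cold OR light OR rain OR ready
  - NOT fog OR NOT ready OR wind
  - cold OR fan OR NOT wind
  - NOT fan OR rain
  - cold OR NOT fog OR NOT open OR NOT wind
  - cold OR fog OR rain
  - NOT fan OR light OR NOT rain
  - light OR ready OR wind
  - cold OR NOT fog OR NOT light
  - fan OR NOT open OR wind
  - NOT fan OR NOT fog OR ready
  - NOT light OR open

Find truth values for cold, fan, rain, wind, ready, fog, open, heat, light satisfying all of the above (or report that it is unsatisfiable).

Case fan = True:
  (NOT fan OR rain) forces rain = True.
  (NOT fan OR light OR NOT rain) forces light = True.
  (NOT light OR NOT open OR NOT rain) forces open = False.
  Clause (NOT light OR open) is falsified — contradiction.
Case fan = False:
  (fan OR fog) forces fog = True.
  (fan OR wind) forces wind = True.
  (NOT light OR NOT wind) forces light = False.
  (NOT cold OR NOT fog OR light) forces cold = False.
  Clause (cold OR fan OR NOT wind) is falsified — contradiction.
Both cases fail, so the formula is unsatisfiable.

No satisfying assignment exists.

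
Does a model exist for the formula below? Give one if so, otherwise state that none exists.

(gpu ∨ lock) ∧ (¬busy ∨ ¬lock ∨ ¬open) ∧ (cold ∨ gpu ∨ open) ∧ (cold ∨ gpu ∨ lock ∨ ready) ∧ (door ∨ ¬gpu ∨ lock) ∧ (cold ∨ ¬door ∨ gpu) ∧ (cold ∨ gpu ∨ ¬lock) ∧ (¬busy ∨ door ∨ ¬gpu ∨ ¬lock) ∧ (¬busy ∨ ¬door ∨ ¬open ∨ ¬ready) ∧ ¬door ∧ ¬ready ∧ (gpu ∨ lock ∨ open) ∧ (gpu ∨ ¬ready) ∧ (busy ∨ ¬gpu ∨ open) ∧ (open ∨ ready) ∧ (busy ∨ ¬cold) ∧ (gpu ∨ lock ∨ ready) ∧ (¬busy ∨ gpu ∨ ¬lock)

open: True, busy: False, gpu: True, cold: False, ready: False, door: False, lock: True

Unit clause (¬door) forces door = False.
Unit clause (¬ready) forces ready = False.
In (open ∨ ready) only open is left, so open = True.
Set busy = False.
  then (busy ∨ ¬cold) forces cold = False.
Try gpu = False:
  (gpu ∨ lock) forces lock = True.
  clause (cold ∨ gpu ∨ ¬lock) is falsified — backtrack.
So gpu = True.
  then (door ∨ ¬gpu ∨ lock) forces lock = True.
All clauses satisfied.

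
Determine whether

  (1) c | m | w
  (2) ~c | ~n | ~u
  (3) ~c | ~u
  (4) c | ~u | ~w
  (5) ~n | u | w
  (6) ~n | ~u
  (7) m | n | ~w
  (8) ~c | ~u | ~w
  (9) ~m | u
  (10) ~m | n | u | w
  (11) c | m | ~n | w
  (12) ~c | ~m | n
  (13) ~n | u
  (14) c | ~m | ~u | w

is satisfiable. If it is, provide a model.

c=T; n=F; m=F; w=F; u=F

Set c = True.
  then (~c | ~u) forces u = False.
  then (~m | u) forces m = False.
  then (~n | u) forces n = False.
  then (m | n | ~w) forces w = False.
All clauses satisfied.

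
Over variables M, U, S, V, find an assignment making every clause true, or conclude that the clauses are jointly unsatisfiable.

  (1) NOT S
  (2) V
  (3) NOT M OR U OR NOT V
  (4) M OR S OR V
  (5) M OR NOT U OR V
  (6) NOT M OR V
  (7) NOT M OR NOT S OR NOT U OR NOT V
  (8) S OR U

Unit clause (NOT S) forces S = False.
Unit clause (V) forces V = True.
In (S OR U) only U is left, so U = True.
Set M = False.
Check each clause:
  (NOT S): NOT S holds.
  (V): V holds.
  (NOT M OR U OR NOT V): NOT M holds.
  (M OR S OR V): V holds.
  (M OR NOT U OR V): V holds.
  (NOT M OR V): NOT M holds.
  (NOT M OR NOT S OR NOT U OR NOT V): NOT M holds.
  (S OR U): U holds.
All clauses satisfied.

M: False; U: True; S: False; V: True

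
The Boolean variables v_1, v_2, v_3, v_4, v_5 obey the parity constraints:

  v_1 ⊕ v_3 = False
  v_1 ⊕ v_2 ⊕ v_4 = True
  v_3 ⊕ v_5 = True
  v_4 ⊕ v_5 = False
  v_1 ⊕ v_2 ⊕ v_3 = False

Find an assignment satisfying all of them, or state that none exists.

v_1 = True, v_2 = False, v_3 = True, v_4 = False, v_5 = False

v_1 ⊕ v_3 = T ⊕ T = False ✓
v_1 ⊕ v_2 ⊕ v_4 = T ⊕ F ⊕ F = True ✓
v_3 ⊕ v_5 = T ⊕ F = True ✓
v_4 ⊕ v_5 = F ⊕ F = False ✓
v_1 ⊕ v_2 ⊕ v_3 = T ⊕ F ⊕ T = False ✓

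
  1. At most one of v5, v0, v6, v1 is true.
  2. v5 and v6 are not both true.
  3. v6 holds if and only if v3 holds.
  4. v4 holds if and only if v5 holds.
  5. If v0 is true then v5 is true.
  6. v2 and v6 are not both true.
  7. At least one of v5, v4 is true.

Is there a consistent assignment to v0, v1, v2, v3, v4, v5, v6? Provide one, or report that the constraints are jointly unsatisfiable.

v0 = False, v1 = False, v2 = True, v3 = False, v4 = True, v5 = True, v6 = False

  (1) {v5, v0, v6, v1}: 1 true — at most one ✓
  (2) v5=T, v6=F — not both ✓
  (3) v6=F, v3=F — same ✓
  (4) v4=T, v5=T — same ✓
  (5) v0=F ⇒ v5: vacuous ✓
  (6) v2=T, v6=F — not both ✓
  (7) {v5, v4}: 2 true — at least one ✓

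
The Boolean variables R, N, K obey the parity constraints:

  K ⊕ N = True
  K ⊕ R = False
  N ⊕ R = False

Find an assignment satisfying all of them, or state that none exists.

UNSATISFIABLE

Adding constraints 1, 2, 3 mod 2: every variable appears an even number of times on the left, so the left side is 0.
But the right sides sum to 1 (mod 2). 0 ≠ 1 — the system is inconsistent.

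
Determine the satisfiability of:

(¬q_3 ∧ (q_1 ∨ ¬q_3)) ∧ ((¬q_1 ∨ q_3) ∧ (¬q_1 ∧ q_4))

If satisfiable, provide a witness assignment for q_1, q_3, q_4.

q_1=F, q_3=F, q_4=T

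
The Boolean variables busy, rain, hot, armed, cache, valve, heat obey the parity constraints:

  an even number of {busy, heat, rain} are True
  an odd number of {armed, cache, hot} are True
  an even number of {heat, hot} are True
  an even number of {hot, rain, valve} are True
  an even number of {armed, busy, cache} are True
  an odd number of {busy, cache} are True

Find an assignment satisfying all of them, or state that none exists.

busy=F, rain=T, hot=T, armed=T, cache=T, valve=F, heat=T

{busy, heat, rain}: 2 true → even ✓
{armed, cache, hot}: 3 true → odd ✓
{heat, hot}: 2 true → even ✓
{hot, rain, valve}: 2 true → even ✓
{armed, busy, cache}: 2 true → even ✓
{busy, cache}: 1 true → odd ✓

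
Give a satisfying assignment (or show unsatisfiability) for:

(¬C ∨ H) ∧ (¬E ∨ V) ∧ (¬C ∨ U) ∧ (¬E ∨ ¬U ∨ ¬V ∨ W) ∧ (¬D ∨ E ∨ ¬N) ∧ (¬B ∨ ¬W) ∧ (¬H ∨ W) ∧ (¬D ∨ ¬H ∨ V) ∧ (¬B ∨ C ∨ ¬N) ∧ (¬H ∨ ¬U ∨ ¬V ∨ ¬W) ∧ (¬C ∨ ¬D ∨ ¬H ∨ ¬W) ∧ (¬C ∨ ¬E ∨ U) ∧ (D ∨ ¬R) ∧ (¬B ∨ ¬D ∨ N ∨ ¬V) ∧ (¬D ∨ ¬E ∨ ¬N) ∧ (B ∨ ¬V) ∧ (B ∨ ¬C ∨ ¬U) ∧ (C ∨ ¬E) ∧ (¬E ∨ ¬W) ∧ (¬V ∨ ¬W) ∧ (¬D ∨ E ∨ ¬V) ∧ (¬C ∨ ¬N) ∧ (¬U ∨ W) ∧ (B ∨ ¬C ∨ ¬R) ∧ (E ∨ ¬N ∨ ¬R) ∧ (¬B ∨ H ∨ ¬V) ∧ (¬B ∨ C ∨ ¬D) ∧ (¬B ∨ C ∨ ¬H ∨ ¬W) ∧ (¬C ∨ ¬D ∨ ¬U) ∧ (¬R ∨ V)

R = False, B = False, E = False, C = False, V = False, N = True, U = True, W = True, D = False, H = True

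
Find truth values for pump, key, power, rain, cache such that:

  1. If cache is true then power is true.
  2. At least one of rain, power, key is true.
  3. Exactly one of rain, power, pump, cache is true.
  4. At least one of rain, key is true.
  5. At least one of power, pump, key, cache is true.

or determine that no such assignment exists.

pump: False, key: True, power: True, rain: False, cache: False

  (1) cache=F ⇒ power: vacuous ✓
  (2) {rain, power, key}: 2 true — at least one ✓
  (3) {rain, power, pump, cache}: 1 true — exactly one ✓
  (4) {rain, key}: 1 true — at least one ✓
  (5) {power, pump, key, cache}: 2 true — at least one ✓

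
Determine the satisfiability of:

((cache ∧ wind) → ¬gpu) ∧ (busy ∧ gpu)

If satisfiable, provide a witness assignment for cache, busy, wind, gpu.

cache = False; busy = True; wind = True; gpu = True

  (cache ∧ wind) → ¬gpu = True
    cache ∧ wind = False
    ¬gpu = False
  busy ∧ gpu = True
Both conjuncts True, so the formula holds.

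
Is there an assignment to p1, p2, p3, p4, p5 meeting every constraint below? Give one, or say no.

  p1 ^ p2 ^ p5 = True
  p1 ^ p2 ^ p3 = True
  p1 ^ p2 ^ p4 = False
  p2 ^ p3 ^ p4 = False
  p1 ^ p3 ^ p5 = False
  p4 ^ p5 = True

p1=F, p2=T, p3=F, p4=T, p5=F

p1 ^ p2 ^ p5 = F ^ T ^ F = True ✓
p1 ^ p2 ^ p3 = F ^ T ^ F = True ✓
p1 ^ p2 ^ p4 = F ^ T ^ T = False ✓
p2 ^ p3 ^ p4 = T ^ F ^ T = False ✓
p1 ^ p3 ^ p5 = F ^ F ^ F = False ✓
p4 ^ p5 = T ^ F = True ✓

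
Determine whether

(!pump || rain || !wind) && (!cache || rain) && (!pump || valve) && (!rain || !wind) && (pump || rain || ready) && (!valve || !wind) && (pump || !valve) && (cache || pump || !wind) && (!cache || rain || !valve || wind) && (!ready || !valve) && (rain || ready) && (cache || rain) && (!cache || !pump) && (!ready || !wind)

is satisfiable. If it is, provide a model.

wind = False, pump = True, valve = True, rain = True, ready = False, cache = False

Set wind = False.
Set pump = True.
  then (!pump || valve) forces valve = True.
  then (!ready || !valve) forces ready = False.
  then (rain || ready) forces rain = True.
  then (!cache || !pump) forces cache = False.
All clauses satisfied.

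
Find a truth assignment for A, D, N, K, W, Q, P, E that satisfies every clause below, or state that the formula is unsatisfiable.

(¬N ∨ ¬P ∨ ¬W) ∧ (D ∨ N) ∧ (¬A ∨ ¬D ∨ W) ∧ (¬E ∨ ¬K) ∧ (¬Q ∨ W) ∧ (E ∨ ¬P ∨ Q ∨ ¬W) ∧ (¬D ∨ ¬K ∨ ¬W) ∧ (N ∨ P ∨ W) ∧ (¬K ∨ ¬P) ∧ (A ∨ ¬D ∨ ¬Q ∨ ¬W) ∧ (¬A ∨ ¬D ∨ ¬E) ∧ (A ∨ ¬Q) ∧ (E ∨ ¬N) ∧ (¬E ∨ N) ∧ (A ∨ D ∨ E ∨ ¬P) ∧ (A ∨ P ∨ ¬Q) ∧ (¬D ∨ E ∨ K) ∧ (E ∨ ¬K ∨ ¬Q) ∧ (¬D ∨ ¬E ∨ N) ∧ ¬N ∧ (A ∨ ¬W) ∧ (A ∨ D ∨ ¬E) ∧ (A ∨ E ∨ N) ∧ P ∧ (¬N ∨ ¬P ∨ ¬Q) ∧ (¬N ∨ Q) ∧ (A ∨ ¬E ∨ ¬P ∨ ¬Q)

Unsatisfiable

Case P = True:
  (¬K ∨ ¬P) forces K = False.
  (¬N) forces N = False.
  (D ∨ N) forces D = True.
  (¬E ∨ N) forces E = False.
  Clause (¬D ∨ E ∨ K) is falsified — contradiction.
Case P = False:
  Clause (P) is falsified — contradiction.
Both cases fail, so the formula is unsatisfiable.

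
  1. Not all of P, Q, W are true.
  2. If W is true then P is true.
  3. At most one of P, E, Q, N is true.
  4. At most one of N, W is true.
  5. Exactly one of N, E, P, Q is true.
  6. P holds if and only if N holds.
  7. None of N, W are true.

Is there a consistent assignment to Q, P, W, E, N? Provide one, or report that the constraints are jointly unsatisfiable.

Q = False, P = False, W = False, E = True, N = False

  (1) {P, Q, W}: 0/3 true — not all ✓
  (2) W=F ⇒ P: vacuous ✓
  (3) {P, E, Q, N}: 1 true — at most one ✓
  (4) {N, W}: 0 true — at most one ✓
  (5) {N, E, P, Q}: 1 true — exactly one ✓
  (6) P=F, N=F — same ✓
  (7) {N, W}: 0 true — none ✓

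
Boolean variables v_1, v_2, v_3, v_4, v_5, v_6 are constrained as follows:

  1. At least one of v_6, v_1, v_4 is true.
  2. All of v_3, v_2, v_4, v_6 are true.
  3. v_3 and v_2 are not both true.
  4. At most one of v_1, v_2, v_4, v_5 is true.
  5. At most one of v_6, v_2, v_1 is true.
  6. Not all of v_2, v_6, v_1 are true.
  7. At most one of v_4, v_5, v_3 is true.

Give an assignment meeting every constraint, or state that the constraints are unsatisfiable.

The formula is unsatisfiable.

Case v_2 = True:
  (2) forces v_3 = True.
  Constraint (3) is violated (v_3=T, v_2=T) — contradiction.
Case v_2 = False:
  Constraint (2) is violated (v_2=F) — contradiction.
Both cases fail — unsatisfiable.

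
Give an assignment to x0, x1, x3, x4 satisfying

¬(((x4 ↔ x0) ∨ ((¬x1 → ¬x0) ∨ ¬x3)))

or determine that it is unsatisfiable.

x0=T, x1=F, x3=T, x4=F

  ¬(((x4 ↔ x0) ∨ ((¬x1 → ¬x0) ∨ ¬x3))) = True
    (x4 ↔ x0) ∨ ((¬x1 → ¬x0) ∨ ¬x3) = False
      x4 ↔ x0 = False
      (¬x1 → ¬x0) ∨ ¬x3 = False
        ¬x1 → ¬x0 = False
          ¬x1 = True
          ¬x0 = False
        ¬x3 = False
The formula evaluates to True.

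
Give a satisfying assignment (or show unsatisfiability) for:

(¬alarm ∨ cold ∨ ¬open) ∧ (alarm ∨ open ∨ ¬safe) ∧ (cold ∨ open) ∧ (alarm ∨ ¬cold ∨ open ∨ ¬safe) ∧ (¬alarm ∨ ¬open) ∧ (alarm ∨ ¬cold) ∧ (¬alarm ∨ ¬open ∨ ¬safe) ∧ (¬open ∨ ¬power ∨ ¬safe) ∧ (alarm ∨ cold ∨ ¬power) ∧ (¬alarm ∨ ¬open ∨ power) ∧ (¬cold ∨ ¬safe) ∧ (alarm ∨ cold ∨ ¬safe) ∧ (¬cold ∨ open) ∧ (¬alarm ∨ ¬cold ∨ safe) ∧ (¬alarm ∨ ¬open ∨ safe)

Set cold = False.
  then (cold ∨ open) forces open = True.
  then (¬alarm ∨ ¬open) forces alarm = False.
  then (alarm ∨ cold ∨ ¬power) forces power = False.
  then (alarm ∨ cold ∨ ¬safe) forces safe = False.
All clauses satisfied.

cold = False, safe = False, open = True, power = False, alarm = False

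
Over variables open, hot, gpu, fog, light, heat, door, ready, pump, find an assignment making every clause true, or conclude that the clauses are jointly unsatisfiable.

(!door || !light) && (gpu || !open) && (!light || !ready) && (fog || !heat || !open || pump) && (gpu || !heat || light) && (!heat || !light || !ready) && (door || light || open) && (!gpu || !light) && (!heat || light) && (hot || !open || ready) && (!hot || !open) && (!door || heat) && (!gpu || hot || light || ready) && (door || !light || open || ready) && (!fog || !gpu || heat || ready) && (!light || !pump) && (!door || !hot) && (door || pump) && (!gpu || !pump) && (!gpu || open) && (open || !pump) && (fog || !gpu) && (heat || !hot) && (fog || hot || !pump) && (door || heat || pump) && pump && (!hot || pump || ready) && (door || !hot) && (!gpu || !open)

No satisfying assignment exists.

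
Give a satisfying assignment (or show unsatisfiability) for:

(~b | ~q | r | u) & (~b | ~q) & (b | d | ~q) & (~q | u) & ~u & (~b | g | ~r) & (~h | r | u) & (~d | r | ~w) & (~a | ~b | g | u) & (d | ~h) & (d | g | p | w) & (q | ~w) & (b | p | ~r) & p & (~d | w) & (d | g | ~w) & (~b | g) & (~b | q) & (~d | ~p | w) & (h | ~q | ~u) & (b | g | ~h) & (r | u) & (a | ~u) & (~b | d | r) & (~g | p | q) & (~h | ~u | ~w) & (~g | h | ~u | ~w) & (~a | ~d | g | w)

u = False; g = True; r = True; h = False; d = False; p = True; q = False; w = False; a = False; b = False

Unit clause (~u) forces u = False.
Unit clause (p) forces p = True.
In (r | u) only r is left, so r = True.
In (~q | u) only ~q is left, so q = False.
In (q | ~w) only ~w is left, so w = False.
In (~d | w) only ~d is left, so d = False.
In (~b | q) only ~b is left, so b = False.
In (d | ~h) only ~h is left, so h = False.
Set g = True.
Set a = False.
All clauses satisfied.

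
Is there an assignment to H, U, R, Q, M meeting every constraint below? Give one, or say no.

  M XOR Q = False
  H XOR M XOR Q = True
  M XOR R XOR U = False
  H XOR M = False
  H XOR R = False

H = True, U = False, R = True, Q = True, M = True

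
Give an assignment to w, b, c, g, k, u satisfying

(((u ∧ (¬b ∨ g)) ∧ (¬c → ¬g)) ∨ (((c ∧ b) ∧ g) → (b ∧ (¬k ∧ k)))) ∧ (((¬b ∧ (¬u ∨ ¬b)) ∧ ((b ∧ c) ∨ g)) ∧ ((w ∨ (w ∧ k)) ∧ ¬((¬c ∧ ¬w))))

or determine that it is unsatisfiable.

w: True; b: False; c: False; g: True; k: True; u: True

  ((u ∧ (¬b ∨ g)) ∧ (¬c → ¬g)) ∨ (((c ∧ b) ∧ g) → (b ∧ (¬k ∧ k))) = True
    (u ∧ (¬b ∨ g)) ∧ (¬c → ¬g) = False
      u ∧ (¬b ∨ g) = True
        ¬b ∨ g = True
          ¬b = True
      ¬c → ¬g = False
        ¬c = True
        ¬g = False
    ((c ∧ b) ∧ g) → (b ∧ (¬k ∧ k)) = True
      (c ∧ b) ∧ g = False
        c ∧ b = False
      b ∧ (¬k ∧ k) = False
        ¬k ∧ k = False
          ¬k = False
  ((¬b ∧ (¬u ∨ ¬b)) ∧ ((b ∧ c) ∨ g)) ∧ ((w ∨ (w ∧ k)) ∧ ¬((¬c ∧ ¬w))) = True
    (¬b ∧ (¬u ∨ ¬b)) ∧ ((b ∧ c) ∨ g) = True
      ¬b ∧ (¬u ∨ ¬b) = True
        ¬b = True
        ¬u ∨ ¬b = True
          ¬u = False
          ¬b = True
      (b ∧ c) ∨ g = True
        b ∧ c = False
    (w ∨ (w ∧ k)) ∧ ¬((¬c ∧ ¬w)) = True
      w ∨ (w ∧ k) = True
        w ∧ k = True
      ¬((¬c ∧ ¬w)) = True
        ¬c ∧ ¬w = False
          ¬c = True
          ¬w = False
Both conjuncts True, so the formula holds.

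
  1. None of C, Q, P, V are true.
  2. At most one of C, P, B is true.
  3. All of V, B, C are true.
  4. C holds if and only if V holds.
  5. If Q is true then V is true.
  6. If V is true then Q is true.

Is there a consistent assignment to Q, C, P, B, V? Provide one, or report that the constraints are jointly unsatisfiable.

Unsatisfiable — no assignment works.

Case C = True:
  Constraint (1) is violated (C=T) — contradiction.
Case C = False:
  Constraint (3) is violated (C=F) — contradiction.
Both cases fail — unsatisfiable.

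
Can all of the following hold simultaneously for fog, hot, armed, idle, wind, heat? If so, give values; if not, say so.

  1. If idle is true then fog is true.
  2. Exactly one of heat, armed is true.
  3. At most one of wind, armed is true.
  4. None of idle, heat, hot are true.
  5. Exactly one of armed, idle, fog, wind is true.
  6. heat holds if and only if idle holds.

fog: False, hot: False, armed: True, idle: False, wind: False, heat: False

  (1) idle=F ⇒ fog: vacuous ✓
  (2) {heat, armed}: 1 true — exactly one ✓
  (3) {wind, armed}: 1 true — at most one ✓
  (4) {idle, heat, hot}: 0 true — none ✓
  (5) {armed, idle, fog, wind}: 1 true — exactly one ✓
  (6) heat=F, idle=F — same ✓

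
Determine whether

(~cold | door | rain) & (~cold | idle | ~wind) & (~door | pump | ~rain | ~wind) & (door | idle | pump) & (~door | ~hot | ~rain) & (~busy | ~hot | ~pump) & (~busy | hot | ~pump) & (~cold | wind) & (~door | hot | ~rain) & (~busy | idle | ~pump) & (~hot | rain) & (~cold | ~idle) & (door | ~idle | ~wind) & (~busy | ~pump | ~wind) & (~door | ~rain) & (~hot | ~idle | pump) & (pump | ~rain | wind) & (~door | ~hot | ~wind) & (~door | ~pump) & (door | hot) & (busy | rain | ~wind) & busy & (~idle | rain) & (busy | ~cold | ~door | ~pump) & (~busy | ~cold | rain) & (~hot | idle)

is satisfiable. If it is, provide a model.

door = True, cold = False, wind = False, rain = False, pump = False, busy = True, idle = False, hot = False

Unit clause (busy) forces busy = True.
Set door = True.
  then (~door | ~rain) forces rain = False.
  then (~door | ~pump) forces pump = False.
  then (~idle | rain) forces idle = False.
  then (~busy | ~cold | rain) forces cold = False.
  then (~hot | idle) forces hot = False.
Set wind = False.
All clauses satisfied.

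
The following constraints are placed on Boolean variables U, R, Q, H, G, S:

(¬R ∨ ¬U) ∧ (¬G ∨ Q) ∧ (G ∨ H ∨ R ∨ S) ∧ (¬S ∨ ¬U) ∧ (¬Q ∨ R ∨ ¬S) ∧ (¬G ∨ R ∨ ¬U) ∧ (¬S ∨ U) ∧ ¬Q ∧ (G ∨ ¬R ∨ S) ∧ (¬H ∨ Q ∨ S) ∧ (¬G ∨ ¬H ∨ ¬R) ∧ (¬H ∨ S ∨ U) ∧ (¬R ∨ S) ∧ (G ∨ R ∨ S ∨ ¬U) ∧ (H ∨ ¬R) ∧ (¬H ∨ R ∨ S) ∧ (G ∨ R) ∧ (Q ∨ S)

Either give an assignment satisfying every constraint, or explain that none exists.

Unsatisfiable

Case S = True:
  (¬S ∨ ¬U) forces U = False.
  Clause (¬S ∨ U) is falsified — contradiction.
Case S = False:
  (¬Q) forces Q = False.
  Clause (Q ∨ S) is falsified — contradiction.
Both cases fail, so the formula is unsatisfiable.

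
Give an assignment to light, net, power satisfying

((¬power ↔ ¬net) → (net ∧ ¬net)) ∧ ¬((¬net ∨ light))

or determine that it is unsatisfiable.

light = False, net = True, power = False

  (¬power ↔ ¬net) → (net ∧ ¬net) = True
    ¬power ↔ ¬net = False
      ¬power = True
      ¬net = False
    net ∧ ¬net = False
      ¬net = False
  ¬((¬net ∨ light)) = True
    ¬net ∨ light = False
      ¬net = False
Both conjuncts True, so the formula holds.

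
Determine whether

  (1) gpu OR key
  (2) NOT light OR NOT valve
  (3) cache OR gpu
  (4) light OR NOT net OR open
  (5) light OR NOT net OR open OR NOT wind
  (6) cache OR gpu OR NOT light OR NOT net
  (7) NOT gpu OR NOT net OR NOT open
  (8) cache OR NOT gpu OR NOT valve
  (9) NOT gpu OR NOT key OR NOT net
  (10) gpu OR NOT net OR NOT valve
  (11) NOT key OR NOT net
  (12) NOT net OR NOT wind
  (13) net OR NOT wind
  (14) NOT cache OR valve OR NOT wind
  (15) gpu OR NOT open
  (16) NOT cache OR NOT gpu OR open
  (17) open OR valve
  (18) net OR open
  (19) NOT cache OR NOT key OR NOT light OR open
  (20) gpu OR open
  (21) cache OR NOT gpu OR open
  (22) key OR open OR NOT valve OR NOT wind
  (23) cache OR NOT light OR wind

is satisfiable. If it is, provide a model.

wind: False; net: False; light: False; key: True; cache: True; valve: False; gpu: True; open: True

Try wind = True:
  (NOT net OR NOT wind) forces net = False.
  clause (net OR NOT wind) is falsified — backtrack.
So wind = False.
Set net = False.
  then (net OR open) forces open = True.
  then (gpu OR NOT open) forces gpu = True.
Set light = False.
Set key = True.
Set cache = True.
Set valve = False.
All clauses satisfied.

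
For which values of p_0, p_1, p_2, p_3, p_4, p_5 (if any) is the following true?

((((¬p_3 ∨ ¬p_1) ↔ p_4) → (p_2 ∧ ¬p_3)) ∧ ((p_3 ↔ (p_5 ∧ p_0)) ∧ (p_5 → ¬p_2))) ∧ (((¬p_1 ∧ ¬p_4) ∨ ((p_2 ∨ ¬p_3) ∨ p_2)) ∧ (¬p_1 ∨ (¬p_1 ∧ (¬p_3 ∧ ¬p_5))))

p_0 = True, p_1 = False, p_2 = False, p_3 = True, p_4 = False, p_5 = True

  (((¬p_3 ∨ ¬p_1) ↔ p_4) → (p_2 ∧ ¬p_3)) ∧ ((p_3 ↔ (p_5 ∧ p_0)) ∧ (p_5 → ¬p_2)) = True
    ((¬p_3 ∨ ¬p_1) ↔ p_4) → (p_2 ∧ ¬p_3) = True
      (¬p_3 ∨ ¬p_1) ↔ p_4 = False
        ¬p_3 ∨ ¬p_1 = True
          ¬p_3 = False
          ¬p_1 = True
      p_2 ∧ ¬p_3 = False
        ¬p_3 = False
    (p_3 ↔ (p_5 ∧ p_0)) ∧ (p_5 → ¬p_2) = True
      p_3 ↔ (p_5 ∧ p_0) = True
        p_5 ∧ p_0 = True
      p_5 → ¬p_2 = True
        ¬p_2 = True
  ((¬p_1 ∧ ¬p_4) ∨ ((p_2 ∨ ¬p_3) ∨ p_2)) ∧ (¬p_1 ∨ (¬p_1 ∧ (¬p_3 ∧ ¬p_5))) = True
    (¬p_1 ∧ ¬p_4) ∨ ((p_2 ∨ ¬p_3) ∨ p_2) = True
      ¬p_1 ∧ ¬p_4 = True
        ¬p_1 = True
        ¬p_4 = True
      (p_2 ∨ ¬p_3) ∨ p_2 = False
        p_2 ∨ ¬p_3 = False
          ¬p_3 = False
    ¬p_1 ∨ (¬p_1 ∧ (¬p_3 ∧ ¬p_5)) = True
      ¬p_1 = True
      ¬p_1 ∧ (¬p_3 ∧ ¬p_5) = False
        ¬p_1 = True
        ¬p_3 ∧ ¬p_5 = False
          ¬p_3 = False
          ¬p_5 = False
Both conjuncts True, so the formula holds.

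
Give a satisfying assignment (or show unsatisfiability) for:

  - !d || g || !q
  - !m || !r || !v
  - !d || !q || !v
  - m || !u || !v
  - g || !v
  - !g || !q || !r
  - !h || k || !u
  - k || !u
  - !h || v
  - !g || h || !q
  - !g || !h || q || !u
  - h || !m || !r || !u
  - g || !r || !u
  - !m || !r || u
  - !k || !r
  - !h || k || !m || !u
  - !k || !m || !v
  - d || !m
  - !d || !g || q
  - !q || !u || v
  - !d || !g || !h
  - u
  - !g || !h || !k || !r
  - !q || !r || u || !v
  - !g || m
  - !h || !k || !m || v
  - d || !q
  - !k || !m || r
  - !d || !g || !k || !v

m = False, r = False, q = False, v = False, d = True, k = True, h = False, u = True, g = False

Unit clause (u) forces u = True.
In (k || !u) only k is left, so k = True.
In (!k || !r) only !r is left, so r = False.
In (!k || !m || r) only !m is left, so m = False.
In (m || !u || !v) only !v is left, so v = False.
In (!h || v) only !h is left, so h = False.
In (!q || !u || v) only !q is left, so q = False.
In (!g || m) only !g is left, so g = False.
Set d = True.
All clauses satisfied.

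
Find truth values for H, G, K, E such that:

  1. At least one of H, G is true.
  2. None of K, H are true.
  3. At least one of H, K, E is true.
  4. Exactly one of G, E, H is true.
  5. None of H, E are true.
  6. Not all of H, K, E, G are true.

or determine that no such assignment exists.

The formula is unsatisfiable.

Case E = True:
  Constraint (5) is violated (E=T) — contradiction.
Case E = False:
  (2) forces K = False.
  (2) forces H = False.
  Constraint (3) is violated (H=F, K=F, E=F) — contradiction.
Both cases fail — unsatisfiable.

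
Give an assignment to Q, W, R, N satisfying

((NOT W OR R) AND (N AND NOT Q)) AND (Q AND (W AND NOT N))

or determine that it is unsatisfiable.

Unsatisfiable — no assignment works.

Case Q = True: the conjunct NOT Q is False.
Case Q = False: the conjunct Q is False.
Both cases fail — unsatisfiable.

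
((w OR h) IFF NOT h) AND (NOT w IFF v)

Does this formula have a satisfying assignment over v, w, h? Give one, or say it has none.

v = False, w = True, h = False

  (w OR h) IFF NOT h = True
    w OR h = True
    NOT h = True
  NOT w IFF v = True
    NOT w = False
Both conjuncts True, so the formula holds.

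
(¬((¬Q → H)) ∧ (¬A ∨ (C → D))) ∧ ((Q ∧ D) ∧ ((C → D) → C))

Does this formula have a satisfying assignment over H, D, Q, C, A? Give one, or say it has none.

UNSATISFIABLE

Case Q = True: the conjunct ¬((¬Q → H)) becomes ¬((False → H)) = False.
Case Q = False: the conjunct Q is False.
Both cases fail — unsatisfiable.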